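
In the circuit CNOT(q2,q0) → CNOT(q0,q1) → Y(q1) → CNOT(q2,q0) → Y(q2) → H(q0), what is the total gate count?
6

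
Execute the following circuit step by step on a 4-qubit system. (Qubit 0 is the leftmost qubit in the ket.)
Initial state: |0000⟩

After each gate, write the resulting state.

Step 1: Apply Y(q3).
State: i|0001⟩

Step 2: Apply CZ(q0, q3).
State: i|0001⟩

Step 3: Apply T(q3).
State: (-1/√2 + (1/√2)i)|0001⟩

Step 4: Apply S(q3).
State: (-1/√2 - (1/√2)i)|0001⟩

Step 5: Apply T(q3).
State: -i|0001⟩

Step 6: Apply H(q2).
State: -(1/√2)i|0001⟩ - (1/√2)i|0011⟩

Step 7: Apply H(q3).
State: -(1/2)i|0000⟩ + (1/2)i|0001⟩ - (1/2)i|0010⟩ + (1/2)i|0011⟩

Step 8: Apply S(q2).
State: -(1/2)i|0000⟩ + (1/2)i|0001⟩ + 1/2|0010⟩ - 1/2|0011⟩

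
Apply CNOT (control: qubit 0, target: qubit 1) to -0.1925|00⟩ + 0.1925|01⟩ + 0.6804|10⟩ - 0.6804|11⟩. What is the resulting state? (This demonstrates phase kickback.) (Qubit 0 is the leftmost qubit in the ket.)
-0.1925|00⟩ + 0.1925|01⟩ - 0.6804|10⟩ + 0.6804|11⟩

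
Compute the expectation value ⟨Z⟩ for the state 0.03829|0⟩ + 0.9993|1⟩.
-0.9971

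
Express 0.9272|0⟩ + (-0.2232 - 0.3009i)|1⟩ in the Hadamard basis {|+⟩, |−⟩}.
(0.4978 - 0.2128i)|+⟩ + (0.8135 + 0.2128i)|−⟩

With |ψ⟩ = α|0⟩ + β|1⟩, the Hadamard-basis coefficients are ⟨+|ψ⟩ = (α + β)/√2 and ⟨−|ψ⟩ = (α − β)/√2.
Here α = 0.9272, β = (-0.2232 - 0.3009i): (α + β)/√2 = (0.4978 - 0.2128i), (α − β)/√2 = (0.8135 + 0.2128i).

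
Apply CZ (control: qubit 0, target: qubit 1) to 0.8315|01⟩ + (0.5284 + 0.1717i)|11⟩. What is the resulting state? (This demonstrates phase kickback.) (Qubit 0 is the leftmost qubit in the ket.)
0.8315|01⟩ + (-0.5284 - 0.1717i)|11⟩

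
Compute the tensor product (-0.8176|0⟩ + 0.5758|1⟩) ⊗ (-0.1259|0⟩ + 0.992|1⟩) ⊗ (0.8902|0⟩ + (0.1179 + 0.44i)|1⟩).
0.09163|000⟩ + (0.01214 + 0.04529i)|001⟩ - 0.722|010⟩ + (-0.09562 - 0.3569i)|011⟩ - 0.06453|100⟩ + (-0.008547 - 0.0319i)|101⟩ + 0.5085|110⟩ + (0.06734 + 0.2513i)|111⟩

amp(|b₁b₂…⟩) = product of the factor amplitudes for bits b₁, b₂, …; only kets whose every factor amplitude is nonzero survive.
|000⟩: (-0.8176)(-0.1259)(0.8902) = 0.09163
|001⟩: (-0.8176)(-0.1259)(0.1179 + 0.44i) = (0.01214 + 0.04529i)
|010⟩: (-0.8176)(0.992)(0.8902) = -0.722
|011⟩: (-0.8176)(0.992)(0.1179 + 0.44i) = (-0.09562 - 0.3569i)
|100⟩: (0.5758)(-0.1259)(0.8902) = -0.06453
|101⟩: (0.5758)(-0.1259)(0.1179 + 0.44i) = (-0.008547 - 0.0319i)
|110⟩: (0.5758)(0.992)(0.8902) = 0.5085
|111⟩: (0.5758)(0.992)(0.1179 + 0.44i) = (0.06734 + 0.2513i)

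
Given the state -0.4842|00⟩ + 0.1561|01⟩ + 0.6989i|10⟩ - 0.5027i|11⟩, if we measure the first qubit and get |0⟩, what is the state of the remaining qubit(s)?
-0.9518|0⟩ + 0.3068|1⟩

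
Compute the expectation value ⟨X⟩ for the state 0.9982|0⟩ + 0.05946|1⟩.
0.1187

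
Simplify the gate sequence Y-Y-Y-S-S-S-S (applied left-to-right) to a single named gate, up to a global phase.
Y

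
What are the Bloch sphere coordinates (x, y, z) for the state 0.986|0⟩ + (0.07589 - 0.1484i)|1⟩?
(0.1497, -0.2926, 0.9444)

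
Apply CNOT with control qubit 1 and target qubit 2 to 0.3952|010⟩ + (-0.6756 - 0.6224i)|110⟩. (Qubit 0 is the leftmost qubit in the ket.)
0.3952|011⟩ + (-0.6756 - 0.6224i)|111⟩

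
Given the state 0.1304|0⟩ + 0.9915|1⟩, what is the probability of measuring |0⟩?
0.017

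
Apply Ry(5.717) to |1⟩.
-0.2793|0⟩ - 0.9602|1⟩

Ry(5.717) = [[cos(θ/2), −sin(θ/2)], [sin(θ/2), cos(θ/2)]]; θ = 5.717, cos(θ/2) ≈ -0.960196, sin(θ/2) ≈ 0.279327.
With a = amp(|0⟩) = 0 and b = amp(|1⟩) = 1:
new amp(|0⟩) = (-0.960196)·a + (-0.279327)·b = -0.2793
new amp(|1⟩) = (0.279327)·a + (-0.960196)·b = -0.9602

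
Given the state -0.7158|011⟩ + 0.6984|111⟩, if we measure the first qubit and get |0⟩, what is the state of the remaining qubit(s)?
-|11⟩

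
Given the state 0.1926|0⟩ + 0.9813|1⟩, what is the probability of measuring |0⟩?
0.03709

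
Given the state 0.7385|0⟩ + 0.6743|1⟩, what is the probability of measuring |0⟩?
0.5454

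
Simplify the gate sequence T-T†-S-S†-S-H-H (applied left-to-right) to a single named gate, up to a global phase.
S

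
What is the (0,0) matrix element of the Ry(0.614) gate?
0.9532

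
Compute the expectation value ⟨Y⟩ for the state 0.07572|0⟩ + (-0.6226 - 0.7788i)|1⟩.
-0.1179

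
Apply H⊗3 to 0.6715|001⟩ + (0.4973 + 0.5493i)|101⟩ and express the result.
(0.4132 + 0.1942i)|000⟩ + (-0.4132 - 0.1942i)|001⟩ + (0.4132 + 0.1942i)|010⟩ + (-0.4132 - 0.1942i)|011⟩ + (0.06159 - 0.1942i)|100⟩ + (-0.06159 + 0.1942i)|101⟩ + (0.06159 - 0.1942i)|110⟩ + (-0.06159 + 0.1942i)|111⟩

H⊗3 gives amp(|y⟩) = (1/2√2) Σ_x (−1)^(x·y) amp(|x⟩), where x·y is the number of positions in which both x and y have a 1.
|000⟩: (0.6715 + (0.4973 + 0.5493i))/(2√2) = (0.4132 + 0.1942i)
|001⟩: (-0.6715 - (0.4973 + 0.5493i))/(2√2) = (-0.4132 - 0.1942i)
|010⟩: (0.6715 + (0.4973 + 0.5493i))/(2√2) = (0.4132 + 0.1942i)
|011⟩: (-0.6715 - (0.4973 + 0.5493i))/(2√2) = (-0.4132 - 0.1942i)
|100⟩: (0.6715 - (0.4973 + 0.5493i))/(2√2) = (0.06159 - 0.1942i)
|101⟩: (-0.6715 + (0.4973 + 0.5493i))/(2√2) = (-0.06159 + 0.1942i)
|110⟩: (0.6715 - (0.4973 + 0.5493i))/(2√2) = (0.06159 - 0.1942i)
|111⟩: (-0.6715 + (0.4973 + 0.5493i))/(2√2) = (-0.06159 + 0.1942i)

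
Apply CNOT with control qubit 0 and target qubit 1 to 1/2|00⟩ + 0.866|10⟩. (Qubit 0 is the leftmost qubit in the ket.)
1/2|00⟩ + 0.866|11⟩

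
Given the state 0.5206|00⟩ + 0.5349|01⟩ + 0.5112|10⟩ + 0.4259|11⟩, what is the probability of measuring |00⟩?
0.271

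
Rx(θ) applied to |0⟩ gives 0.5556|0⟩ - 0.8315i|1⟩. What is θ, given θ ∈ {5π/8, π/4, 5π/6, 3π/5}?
5π/8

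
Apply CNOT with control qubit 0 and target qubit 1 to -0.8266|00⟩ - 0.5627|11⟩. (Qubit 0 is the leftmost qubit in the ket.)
-0.8266|00⟩ - 0.5627|10⟩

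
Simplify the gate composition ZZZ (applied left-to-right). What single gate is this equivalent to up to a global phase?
Z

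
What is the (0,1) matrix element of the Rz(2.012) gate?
0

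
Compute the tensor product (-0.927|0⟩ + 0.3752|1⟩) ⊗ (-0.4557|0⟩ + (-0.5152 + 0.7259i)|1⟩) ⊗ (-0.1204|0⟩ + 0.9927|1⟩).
-0.05086|000⟩ + 0.4194|001⟩ + (-0.0575 + 0.08102i)|010⟩ + (0.4741 - 0.668i)|011⟩ + 0.02059|100⟩ - 0.1697|101⟩ + (0.02327 - 0.03279i)|110⟩ + (-0.1919 + 0.2704i)|111⟩

amp(|b₁b₂…⟩) = product of the factor amplitudes for bits b₁, b₂, …; only kets whose every factor amplitude is nonzero survive.
|000⟩: (-0.927)(-0.4557)(-0.1204) = -0.05086
|001⟩: (-0.927)(-0.4557)(0.9927) = 0.4194
|010⟩: (-0.927)(-0.5152 + 0.7259i)(-0.1204) = (-0.0575 + 0.08102i)
|011⟩: (-0.927)(-0.5152 + 0.7259i)(0.9927) = (0.4741 - 0.668i)
|100⟩: (0.3752)(-0.4557)(-0.1204) = 0.02059
|101⟩: (0.3752)(-0.4557)(0.9927) = -0.1697
|110⟩: (0.3752)(-0.5152 + 0.7259i)(-0.1204) = (0.02327 - 0.03279i)
|111⟩: (0.3752)(-0.5152 + 0.7259i)(0.9927) = (-0.1919 + 0.2704i)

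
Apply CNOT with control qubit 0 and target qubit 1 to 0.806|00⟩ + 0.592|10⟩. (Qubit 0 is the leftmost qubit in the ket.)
0.806|00⟩ + 0.592|11⟩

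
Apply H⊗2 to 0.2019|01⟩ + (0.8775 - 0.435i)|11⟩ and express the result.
(0.5397 - 0.2175i)|00⟩ + (-0.5397 + 0.2175i)|01⟩ + (-0.3378 + 0.2175i)|10⟩ + (0.3378 - 0.2175i)|11⟩

H⊗2 gives amp(|y⟩) = (1/2) Σ_x (−1)^(x·y) amp(|x⟩), where x·y is the number of positions in which both x and y have a 1.
|00⟩: (0.2019 + (0.8775 - 0.435i))/2 = (0.5397 - 0.2175i)
|01⟩: (-0.2019 - (0.8775 - 0.435i))/2 = (-0.5397 + 0.2175i)
|10⟩: (0.2019 - (0.8775 - 0.435i))/2 = (-0.3378 + 0.2175i)
|11⟩: (-0.2019 + (0.8775 - 0.435i))/2 = (0.3378 - 0.2175i)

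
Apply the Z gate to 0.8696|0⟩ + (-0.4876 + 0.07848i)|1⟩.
0.8696|0⟩ + (0.4876 - 0.07848i)|1⟩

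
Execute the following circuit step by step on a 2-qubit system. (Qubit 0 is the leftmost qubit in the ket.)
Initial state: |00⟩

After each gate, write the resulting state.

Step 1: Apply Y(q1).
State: i|01⟩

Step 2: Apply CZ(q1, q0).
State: i|01⟩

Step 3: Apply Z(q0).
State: i|01⟩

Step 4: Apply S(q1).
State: -|01⟩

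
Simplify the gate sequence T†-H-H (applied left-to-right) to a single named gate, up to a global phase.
T†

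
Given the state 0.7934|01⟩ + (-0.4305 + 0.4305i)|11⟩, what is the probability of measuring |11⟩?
0.3707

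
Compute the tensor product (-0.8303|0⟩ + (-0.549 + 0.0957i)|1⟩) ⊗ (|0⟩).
-0.8303|00⟩ + (-0.549 + 0.0957i)|10⟩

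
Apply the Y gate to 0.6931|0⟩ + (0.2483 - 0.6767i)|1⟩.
(-0.6767 - 0.2483i)|0⟩ + 0.6931i|1⟩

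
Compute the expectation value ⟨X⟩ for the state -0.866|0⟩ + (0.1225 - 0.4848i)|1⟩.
-0.2122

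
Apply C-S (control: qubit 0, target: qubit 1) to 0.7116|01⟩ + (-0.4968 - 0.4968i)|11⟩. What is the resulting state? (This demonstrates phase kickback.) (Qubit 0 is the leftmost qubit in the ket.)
0.7116|01⟩ + (0.4968 - 0.4968i)|11⟩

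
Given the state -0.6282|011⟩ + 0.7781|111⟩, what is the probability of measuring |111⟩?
0.6054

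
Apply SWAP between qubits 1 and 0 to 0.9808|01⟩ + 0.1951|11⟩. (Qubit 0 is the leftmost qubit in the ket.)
0.9808|10⟩ + 0.1951|11⟩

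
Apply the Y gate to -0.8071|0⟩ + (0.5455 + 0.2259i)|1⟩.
(0.2259 - 0.5455i)|0⟩ - 0.8071i|1⟩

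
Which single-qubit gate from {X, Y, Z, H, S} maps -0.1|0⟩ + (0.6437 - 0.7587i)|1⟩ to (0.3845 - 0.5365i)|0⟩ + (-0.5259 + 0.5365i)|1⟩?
H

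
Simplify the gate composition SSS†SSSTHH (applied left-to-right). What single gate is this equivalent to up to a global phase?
T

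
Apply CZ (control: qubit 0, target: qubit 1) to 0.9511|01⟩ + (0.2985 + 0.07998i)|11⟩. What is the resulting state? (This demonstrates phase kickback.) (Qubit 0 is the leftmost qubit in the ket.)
0.9511|01⟩ + (-0.2985 - 0.07998i)|11⟩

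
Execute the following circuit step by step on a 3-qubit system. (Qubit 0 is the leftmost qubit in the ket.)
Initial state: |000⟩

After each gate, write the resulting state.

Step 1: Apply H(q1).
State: 1/√2|000⟩ + 1/√2|010⟩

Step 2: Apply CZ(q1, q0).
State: 1/√2|000⟩ + 1/√2|010⟩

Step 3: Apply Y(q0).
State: (1/√2)i|100⟩ + (1/√2)i|110⟩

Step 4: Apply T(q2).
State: (1/√2)i|100⟩ + (1/√2)i|110⟩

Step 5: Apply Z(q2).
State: (1/√2)i|100⟩ + (1/√2)i|110⟩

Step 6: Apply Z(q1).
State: (1/√2)i|100⟩ - (1/√2)i|110⟩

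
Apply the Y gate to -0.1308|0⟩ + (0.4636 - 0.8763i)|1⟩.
(-0.8763 - 0.4636i)|0⟩ - 0.1308i|1⟩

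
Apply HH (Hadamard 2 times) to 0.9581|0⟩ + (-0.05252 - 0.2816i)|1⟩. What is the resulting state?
0.9581|0⟩ + (-0.05252 - 0.2816i)|1⟩

H² = I, so an even number of Hadamards cancels: H^2 = I and the state is unchanged.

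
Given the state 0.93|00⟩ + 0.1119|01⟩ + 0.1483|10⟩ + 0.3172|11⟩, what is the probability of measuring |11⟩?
0.1006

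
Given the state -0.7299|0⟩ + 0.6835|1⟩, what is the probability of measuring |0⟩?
0.5328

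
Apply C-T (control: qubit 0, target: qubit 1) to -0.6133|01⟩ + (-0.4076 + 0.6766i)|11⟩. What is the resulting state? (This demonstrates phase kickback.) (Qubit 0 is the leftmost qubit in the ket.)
-0.6133|01⟩ + (-0.7666 + 0.1902i)|11⟩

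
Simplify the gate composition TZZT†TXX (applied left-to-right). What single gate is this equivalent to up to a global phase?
T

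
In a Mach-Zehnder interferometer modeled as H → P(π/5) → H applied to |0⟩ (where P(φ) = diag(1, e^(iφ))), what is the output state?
(0.9045 + 0.2939i)|0⟩ + (0.09549 - 0.2939i)|1⟩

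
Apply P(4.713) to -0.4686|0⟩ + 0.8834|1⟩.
-0.4686|0⟩ + (0.0005398 - 0.8834i)|1⟩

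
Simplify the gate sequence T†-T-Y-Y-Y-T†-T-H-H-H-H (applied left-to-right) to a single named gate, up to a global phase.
Y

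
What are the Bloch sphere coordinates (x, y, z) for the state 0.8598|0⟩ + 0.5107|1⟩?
(0.8782, 0, 0.4784)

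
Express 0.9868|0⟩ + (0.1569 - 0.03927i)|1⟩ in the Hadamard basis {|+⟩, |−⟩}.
(0.8087 - 0.02777i)|+⟩ + (0.5868 + 0.02777i)|−⟩

With |ψ⟩ = α|0⟩ + β|1⟩, the Hadamard-basis coefficients are ⟨+|ψ⟩ = (α + β)/√2 and ⟨−|ψ⟩ = (α − β)/√2.
Here α = 0.9868, β = (0.1569 - 0.03927i): (α + β)/√2 = (0.8087 - 0.02777i), (α − β)/√2 = (0.5868 + 0.02777i).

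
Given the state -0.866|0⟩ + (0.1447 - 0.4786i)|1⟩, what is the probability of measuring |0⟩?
0.75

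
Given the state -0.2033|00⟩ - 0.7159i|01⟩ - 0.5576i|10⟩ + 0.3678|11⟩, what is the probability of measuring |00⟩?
0.04133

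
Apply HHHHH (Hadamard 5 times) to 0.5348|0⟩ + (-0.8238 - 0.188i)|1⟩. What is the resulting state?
(-0.2044 - 0.1329i)|0⟩ + (0.9607 + 0.1329i)|1⟩

H² = I, so H^5 = H: a single Hadamard. With (a, b) = (0.5348, (-0.8238 - 0.188i)), H gives ((a + b)/√2, (a − b)/√2) = ((-0.2044 - 0.1329i), (0.9607 + 0.1329i)).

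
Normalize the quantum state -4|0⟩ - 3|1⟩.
-0.8|0⟩ - 0.6|1⟩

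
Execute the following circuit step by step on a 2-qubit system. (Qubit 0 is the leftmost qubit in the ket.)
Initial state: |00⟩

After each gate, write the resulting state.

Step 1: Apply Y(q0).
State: i|10⟩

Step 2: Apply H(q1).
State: (1/√2)i|10⟩ + (1/√2)i|11⟩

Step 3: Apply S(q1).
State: (1/√2)i|10⟩ - 1/√2|11⟩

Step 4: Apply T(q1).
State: (1/√2)i|10⟩ + (-1/2 - (1/2)i)|11⟩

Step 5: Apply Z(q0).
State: -(1/√2)i|10⟩ + (1/2 + (1/2)i)|11⟩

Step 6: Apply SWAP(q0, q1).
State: -(1/√2)i|01⟩ + (1/2 + (1/2)i)|11⟩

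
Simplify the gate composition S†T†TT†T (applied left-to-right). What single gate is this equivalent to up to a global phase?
S†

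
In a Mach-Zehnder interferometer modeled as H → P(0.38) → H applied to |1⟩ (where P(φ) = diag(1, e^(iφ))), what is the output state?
(0.03567 - 0.1855i)|0⟩ + (0.9643 + 0.1855i)|1⟩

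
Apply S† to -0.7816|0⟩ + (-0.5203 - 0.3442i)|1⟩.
-0.7816|0⟩ + (-0.3442 + 0.5203i)|1⟩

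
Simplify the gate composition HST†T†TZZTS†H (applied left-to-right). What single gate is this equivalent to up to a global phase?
I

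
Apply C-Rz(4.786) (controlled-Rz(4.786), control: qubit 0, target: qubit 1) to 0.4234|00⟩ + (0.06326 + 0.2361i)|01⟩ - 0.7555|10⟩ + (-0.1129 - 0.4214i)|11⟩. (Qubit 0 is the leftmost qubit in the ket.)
0.4234|00⟩ + (0.06326 + 0.2361i)|01⟩ + (0.5535 + 0.5142i)|10⟩ + (0.3695 + 0.2319i)|11⟩

C-Rz(4.786) leaves the control-|0⟩ kets |00⟩, |01⟩ unchanged and applies Rz(4.786) to qubit 1 on the control-|1⟩ pair (|10⟩, |11⟩).
Rz(4.786) = [[e^(−iθ/2), 0], [0, e^(iθ/2)]] with e^(±iθ/2) = cos(θ/2) ± i·sin(θ/2); θ = 4.786, cos(θ/2) ≈ -0.732647, sin(θ/2) ≈ 0.680608.
With a = amp(|10⟩) = -0.7555 and b = amp(|11⟩) = (-0.1129 - 0.4214i):
new amp(|10⟩) = (-0.732647 - 0.680608i)·a = (0.5535 + 0.5142i)
new amp(|11⟩) = (-0.732647 + 0.680608i)·b = (0.3695 + 0.2319i)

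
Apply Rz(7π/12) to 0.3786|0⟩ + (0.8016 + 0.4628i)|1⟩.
(0.2305 - 0.3004i)|0⟩ + (0.1208 + 0.9177i)|1⟩

Rz(7π/12) = [[e^(−iθ/2), 0], [0, e^(iθ/2)]] with e^(±iθ/2) = cos(θ/2) ± i·sin(θ/2); θ = 7π/12, cos(θ/2) ≈ 0.608761, sin(θ/2) ≈ 0.793353.
With a = amp(|0⟩) = 0.3786 and b = amp(|1⟩) = (0.8016 + 0.4628i):
new amp(|0⟩) = (0.608761 - 0.793353i)·a = (0.2305 - 0.3004i)
new amp(|1⟩) = (0.608761 + 0.793353i)·b = (0.1208 + 0.9177i)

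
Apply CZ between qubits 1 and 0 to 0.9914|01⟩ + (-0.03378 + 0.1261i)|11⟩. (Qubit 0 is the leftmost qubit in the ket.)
0.9914|01⟩ + (0.03378 - 0.1261i)|11⟩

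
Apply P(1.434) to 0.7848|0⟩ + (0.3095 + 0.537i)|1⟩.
0.7848|0⟩ + (-0.4898 + 0.3798i)|1⟩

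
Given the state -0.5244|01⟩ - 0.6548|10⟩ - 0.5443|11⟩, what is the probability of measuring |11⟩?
0.2963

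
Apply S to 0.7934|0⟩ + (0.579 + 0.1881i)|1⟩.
0.7934|0⟩ + (-0.1881 + 0.579i)|1⟩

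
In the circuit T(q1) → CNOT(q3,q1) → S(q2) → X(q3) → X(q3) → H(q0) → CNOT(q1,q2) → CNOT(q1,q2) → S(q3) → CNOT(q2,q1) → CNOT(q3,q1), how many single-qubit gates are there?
6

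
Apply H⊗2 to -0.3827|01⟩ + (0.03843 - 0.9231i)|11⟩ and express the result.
(-0.1721 - 0.4616i)|00⟩ + (0.1721 + 0.4616i)|01⟩ + (-0.2106 + 0.4616i)|10⟩ + (0.2106 - 0.4616i)|11⟩

H⊗2 gives amp(|y⟩) = (1/2) Σ_x (−1)^(x·y) amp(|x⟩), where x·y is the number of positions in which both x and y have a 1.
|00⟩: (-0.3827 + (0.03843 - 0.9231i))/2 = (-0.1721 - 0.4616i)
|01⟩: (0.3827 - (0.03843 - 0.9231i))/2 = (0.1721 + 0.4616i)
|10⟩: (-0.3827 - (0.03843 - 0.9231i))/2 = (-0.2106 + 0.4616i)
|11⟩: (0.3827 + (0.03843 - 0.9231i))/2 = (0.2106 - 0.4616i)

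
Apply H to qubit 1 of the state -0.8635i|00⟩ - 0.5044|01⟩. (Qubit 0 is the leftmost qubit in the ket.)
(-0.3567 - 0.6106i)|00⟩ + (0.3567 - 0.6106i)|01⟩

H on qubit 1 mixes each pair of kets that differ only in qubit 1: amplitudes (a, b) of (|…0…⟩, |…1…⟩) become ((a + b)/√2, (a − b)/√2). Kets absent from the input have amplitude 0.
(|00⟩, |01⟩): (a, b) = (-0.8635i, -0.5044) → ((-0.3567 - 0.6106i), (0.3567 - 0.6106i))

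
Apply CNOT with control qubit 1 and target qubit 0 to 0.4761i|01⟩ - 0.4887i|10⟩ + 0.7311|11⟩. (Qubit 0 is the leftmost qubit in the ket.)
0.7311|01⟩ - 0.4887i|10⟩ + 0.4761i|11⟩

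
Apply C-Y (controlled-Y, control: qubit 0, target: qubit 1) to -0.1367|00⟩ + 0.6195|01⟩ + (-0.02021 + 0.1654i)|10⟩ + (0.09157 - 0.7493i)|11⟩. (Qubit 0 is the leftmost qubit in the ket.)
-0.1367|00⟩ + 0.6195|01⟩ + (-0.7493 - 0.09157i)|10⟩ + (-0.1654 - 0.02021i)|11⟩

C-Y leaves the control-|0⟩ kets |00⟩, |01⟩ unchanged and applies Y to qubit 1 on the control-|1⟩ pair (|10⟩, |11⟩).
Y = [[0, -i], [i, 0]].
With a = amp(|10⟩) = (-0.02021 + 0.1654i) and b = amp(|11⟩) = (0.09157 - 0.7493i):
new amp(|10⟩) = (-i)·b = (-0.7493 - 0.09157i)
new amp(|11⟩) = (i)·a = (-0.1654 - 0.02021i)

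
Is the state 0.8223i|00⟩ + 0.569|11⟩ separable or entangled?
Entangled

Writing the state as a|00⟩ + b|01⟩ + c|10⟩ + d|11⟩, it is a product state iff ad − bc = 0.
Here (a, b, c, d) = (0.8223i, 0, 0, 0.569): ad − bc = (0.8223i)(0.569) − (0)(0) = 0.4679i ≠ 0, so the state is entangled.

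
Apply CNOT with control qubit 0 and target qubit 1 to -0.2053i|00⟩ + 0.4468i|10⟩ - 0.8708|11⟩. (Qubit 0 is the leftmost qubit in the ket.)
-0.2053i|00⟩ - 0.8708|10⟩ + 0.4468i|11⟩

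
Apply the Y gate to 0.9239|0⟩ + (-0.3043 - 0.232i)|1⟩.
(-0.232 + 0.3043i)|0⟩ + 0.9239i|1⟩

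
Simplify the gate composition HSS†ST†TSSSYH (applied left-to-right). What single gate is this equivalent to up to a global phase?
Y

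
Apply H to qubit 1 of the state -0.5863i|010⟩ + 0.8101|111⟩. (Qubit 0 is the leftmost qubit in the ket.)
-0.4146i|000⟩ + 0.4146i|010⟩ + 0.5728|101⟩ - 0.5728|111⟩

H on qubit 1 mixes each pair of kets that differ only in qubit 1: amplitudes (a, b) of (|…0…⟩, |…1…⟩) become ((a + b)/√2, (a − b)/√2). Kets absent from the input have amplitude 0.
(|000⟩, |010⟩): (a, b) = (0, -0.5863i) → (-0.4146i, 0.4146i)
(|101⟩, |111⟩): (a, b) = (0, 0.8101) → (0.5728, -0.5728)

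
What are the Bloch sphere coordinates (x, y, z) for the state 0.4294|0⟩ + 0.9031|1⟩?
(0.7756, 0, -0.6312)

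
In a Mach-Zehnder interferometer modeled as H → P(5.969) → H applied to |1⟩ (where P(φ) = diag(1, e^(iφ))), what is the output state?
(0.02448 + 0.1545i)|0⟩ + (0.9755 - 0.1545i)|1⟩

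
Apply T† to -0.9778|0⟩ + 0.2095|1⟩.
-0.9778|0⟩ + (0.1481 - 0.1481i)|1⟩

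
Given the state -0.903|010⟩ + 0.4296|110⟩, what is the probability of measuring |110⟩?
0.1846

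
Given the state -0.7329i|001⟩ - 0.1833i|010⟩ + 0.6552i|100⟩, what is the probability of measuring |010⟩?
0.0336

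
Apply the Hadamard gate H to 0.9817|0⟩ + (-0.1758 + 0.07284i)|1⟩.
(0.5699 + 0.05151i)|0⟩ + (0.8185 - 0.05151i)|1⟩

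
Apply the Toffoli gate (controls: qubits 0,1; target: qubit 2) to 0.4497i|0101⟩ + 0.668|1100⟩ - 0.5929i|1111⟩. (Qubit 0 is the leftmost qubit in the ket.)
0.4497i|0101⟩ - 0.5929i|1101⟩ + 0.668|1110⟩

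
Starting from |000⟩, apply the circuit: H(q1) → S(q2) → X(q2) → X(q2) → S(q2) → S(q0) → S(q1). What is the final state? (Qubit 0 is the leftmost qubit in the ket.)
1/√2|000⟩ + (1/√2)i|010⟩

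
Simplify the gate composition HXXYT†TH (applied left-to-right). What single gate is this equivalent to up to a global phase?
Y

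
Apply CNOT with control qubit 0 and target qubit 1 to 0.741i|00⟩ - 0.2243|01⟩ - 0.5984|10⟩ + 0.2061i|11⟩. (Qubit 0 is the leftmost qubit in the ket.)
0.741i|00⟩ - 0.2243|01⟩ + 0.2061i|10⟩ - 0.5984|11⟩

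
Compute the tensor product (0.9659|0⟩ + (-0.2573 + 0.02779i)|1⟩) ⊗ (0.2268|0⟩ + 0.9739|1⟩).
0.2191|00⟩ + 0.9407|01⟩ + (-0.05836 + 0.006303i)|10⟩ + (-0.2506 + 0.02706i)|11⟩

amp(|b₁b₂…⟩) = product of the factor amplitudes for bits b₁, b₂, …; only kets whose every factor amplitude is nonzero survive.
|00⟩: (0.9659)(0.2268) = 0.2191
|01⟩: (0.9659)(0.9739) = 0.9407
|10⟩: (-0.2573 + 0.02779i)(0.2268) = (-0.05836 + 0.006303i)
|11⟩: (-0.2573 + 0.02779i)(0.9739) = (-0.2506 + 0.02706i)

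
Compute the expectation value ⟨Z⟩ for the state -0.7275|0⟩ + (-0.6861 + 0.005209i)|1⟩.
0.0585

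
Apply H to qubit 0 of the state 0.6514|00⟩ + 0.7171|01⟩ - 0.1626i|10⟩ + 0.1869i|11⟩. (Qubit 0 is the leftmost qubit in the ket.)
(0.4606 - 0.115i)|00⟩ + (0.5071 + 0.1322i)|01⟩ + (0.4606 + 0.115i)|10⟩ + (0.5071 - 0.1322i)|11⟩

H on qubit 0 mixes each pair of kets that differ only in qubit 0: amplitudes (a, b) of (|…0…⟩, |…1…⟩) become ((a + b)/√2, (a − b)/√2). Kets absent from the input have amplitude 0.
(|00⟩, |10⟩): (a, b) = (0.6514, -0.1626i) → ((0.4606 - 0.115i), (0.4606 + 0.115i))
(|01⟩, |11⟩): (a, b) = (0.7171, 0.1869i) → ((0.5071 + 0.1322i), (0.5071 - 0.1322i))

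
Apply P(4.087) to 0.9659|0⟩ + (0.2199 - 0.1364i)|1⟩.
0.9659|0⟩ + (-0.2393 - 0.09843i)|1⟩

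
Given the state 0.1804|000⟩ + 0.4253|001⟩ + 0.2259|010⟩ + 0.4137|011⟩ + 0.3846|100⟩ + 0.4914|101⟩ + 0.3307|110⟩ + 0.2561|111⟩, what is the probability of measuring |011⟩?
0.1711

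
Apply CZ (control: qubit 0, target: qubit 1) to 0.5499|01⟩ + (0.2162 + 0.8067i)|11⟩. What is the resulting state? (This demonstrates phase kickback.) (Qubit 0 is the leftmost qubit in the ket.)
0.5499|01⟩ + (-0.2162 - 0.8067i)|11⟩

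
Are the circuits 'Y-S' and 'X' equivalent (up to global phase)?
No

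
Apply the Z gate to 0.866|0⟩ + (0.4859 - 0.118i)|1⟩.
0.866|0⟩ + (-0.4859 + 0.118i)|1⟩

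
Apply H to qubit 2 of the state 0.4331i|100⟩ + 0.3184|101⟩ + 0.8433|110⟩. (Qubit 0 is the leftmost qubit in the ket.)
(0.2251 + 0.3062i)|100⟩ + (-0.2251 + 0.3062i)|101⟩ + 0.5963|110⟩ + 0.5963|111⟩

H on qubit 2 mixes each pair of kets that differ only in qubit 2: amplitudes (a, b) of (|…0…⟩, |…1…⟩) become ((a + b)/√2, (a − b)/√2). Kets absent from the input have amplitude 0.
(|100⟩, |101⟩): (a, b) = (0.4331i, 0.3184) → ((0.2251 + 0.3062i), (-0.2251 + 0.3062i))
(|110⟩, |111⟩): (a, b) = (0.8433, 0) → (0.5963, 0.5963)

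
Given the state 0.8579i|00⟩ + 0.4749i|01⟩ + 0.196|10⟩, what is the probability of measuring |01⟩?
0.2255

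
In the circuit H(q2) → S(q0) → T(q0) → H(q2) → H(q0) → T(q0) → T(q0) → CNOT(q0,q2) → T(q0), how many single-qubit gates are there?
8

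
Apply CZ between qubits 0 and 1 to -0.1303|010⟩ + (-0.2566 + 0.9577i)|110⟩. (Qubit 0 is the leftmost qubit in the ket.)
-0.1303|010⟩ + (0.2566 - 0.9577i)|110⟩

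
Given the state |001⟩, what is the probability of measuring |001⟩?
1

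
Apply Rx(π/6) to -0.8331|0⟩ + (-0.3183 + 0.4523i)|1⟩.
(-0.6876 + 0.08238i)|0⟩ + (-0.3075 + 0.6525i)|1⟩

Rx(π/6) = [[cos(θ/2), −i·sin(θ/2)], [−i·sin(θ/2), cos(θ/2)]]; θ = π/6, cos(θ/2) ≈ 0.965926, sin(θ/2) ≈ 0.258819.
With a = amp(|0⟩) = -0.8331 and b = amp(|1⟩) = (-0.3183 + 0.4523i):
new amp(|0⟩) = (0.965926)·a + (-0.258819i)·b = (-0.6876 + 0.08238i)
new amp(|1⟩) = (-0.258819i)·a + (0.965926)·b = (-0.3075 + 0.6525i)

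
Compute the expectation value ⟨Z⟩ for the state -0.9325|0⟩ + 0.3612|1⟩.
0.7391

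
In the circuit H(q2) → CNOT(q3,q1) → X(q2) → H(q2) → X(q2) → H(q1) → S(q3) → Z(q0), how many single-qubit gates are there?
7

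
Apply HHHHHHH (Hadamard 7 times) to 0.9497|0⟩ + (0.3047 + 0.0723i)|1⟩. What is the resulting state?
(0.887 + 0.05112i)|0⟩ + (0.4561 - 0.05112i)|1⟩

H² = I, so H^7 = H: a single Hadamard. With (a, b) = (0.9497, (0.3047 + 0.0723i)), H gives ((a + b)/√2, (a − b)/√2) = ((0.887 + 0.05112i), (0.4561 - 0.05112i)).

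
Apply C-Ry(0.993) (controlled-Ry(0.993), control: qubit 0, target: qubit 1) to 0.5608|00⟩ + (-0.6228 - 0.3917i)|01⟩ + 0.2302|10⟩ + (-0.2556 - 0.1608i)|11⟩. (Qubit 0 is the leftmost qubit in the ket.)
0.5608|00⟩ + (-0.6228 - 0.3917i)|01⟩ + (0.3242 + 0.0766i)|10⟩ + (-0.1151 - 0.1414i)|11⟩

C-Ry(0.993) leaves the control-|0⟩ kets |00⟩, |01⟩ unchanged and applies Ry(0.993) to qubit 1 on the control-|1⟩ pair (|10⟩, |11⟩).
Ry(0.993) = [[cos(θ/2), −sin(θ/2)], [sin(θ/2), cos(θ/2)]]; θ = 0.993, cos(θ/2) ≈ 0.879255, sin(θ/2) ≈ 0.476351.
With a = amp(|10⟩) = 0.2302 and b = amp(|11⟩) = (-0.2556 - 0.1608i):
new amp(|10⟩) = (0.879255)·a + (-0.476351)·b = (0.3242 + 0.0766i)
new amp(|11⟩) = (0.476351)·a + (0.879255)·b = (-0.1151 - 0.1414i)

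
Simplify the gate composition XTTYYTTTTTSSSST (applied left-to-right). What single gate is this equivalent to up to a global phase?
X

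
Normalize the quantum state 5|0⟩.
|0⟩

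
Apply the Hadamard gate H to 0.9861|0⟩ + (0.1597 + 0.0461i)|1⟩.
(0.8102 + 0.0326i)|0⟩ + (0.5844 - 0.0326i)|1⟩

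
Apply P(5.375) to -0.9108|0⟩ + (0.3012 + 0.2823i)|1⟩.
-0.9108|0⟩ + (0.4079 - 0.0638i)|1⟩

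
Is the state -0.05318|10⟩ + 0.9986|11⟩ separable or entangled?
Separable

Writing the state as a|00⟩ + b|01⟩ + c|10⟩ + d|11⟩, it is a product state iff ad − bc = 0.
Here (a, b, c, d) = (0, 0, -0.05318, 0.9986): ad − bc = (0)(0.9986) − (0)(-0.05318) = 0, so the state is separable.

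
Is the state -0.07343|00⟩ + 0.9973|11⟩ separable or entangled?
Entangled

Writing the state as a|00⟩ + b|01⟩ + c|10⟩ + d|11⟩, it is a product state iff ad − bc = 0.
Here (a, b, c, d) = (-0.07343, 0, 0, 0.9973): ad − bc = (-0.07343)(0.9973) − (0)(0) = -0.07323 ≠ 0, so the state is entangled.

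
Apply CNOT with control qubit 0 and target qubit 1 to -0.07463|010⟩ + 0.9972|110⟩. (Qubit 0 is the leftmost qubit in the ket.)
-0.07463|010⟩ + 0.9972|100⟩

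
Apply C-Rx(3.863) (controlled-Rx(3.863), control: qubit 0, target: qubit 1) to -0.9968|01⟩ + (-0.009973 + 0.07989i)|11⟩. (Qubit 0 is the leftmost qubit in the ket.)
-0.9968|01⟩ + (0.07475 + 0.009331i)|10⟩ + (0.00352 - 0.0282i)|11⟩

C-Rx(3.863) leaves the control-|0⟩ kets |00⟩, |01⟩ unchanged and applies Rx(3.863) to qubit 1 on the control-|1⟩ pair (|10⟩, |11⟩).
Rx(3.863) = [[cos(θ/2), −i·sin(θ/2)], [−i·sin(θ/2), cos(θ/2)]]; θ = 3.863, cos(θ/2) ≈ -0.352933, sin(θ/2) ≈ 0.935649.
With a = amp(|10⟩) = 0 and b = amp(|11⟩) = (-0.009973 + 0.07989i):
new amp(|10⟩) = (-0.352933)·a + (-0.935649i)·b = (0.07475 + 0.009331i)
new amp(|11⟩) = (-0.935649i)·a + (-0.352933)·b = (0.00352 - 0.0282i)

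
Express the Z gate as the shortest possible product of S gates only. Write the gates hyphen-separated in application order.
S-S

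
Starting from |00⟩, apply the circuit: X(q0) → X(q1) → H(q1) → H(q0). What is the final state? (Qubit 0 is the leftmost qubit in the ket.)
1/2|00⟩ - 1/2|01⟩ - 1/2|10⟩ + 1/2|11⟩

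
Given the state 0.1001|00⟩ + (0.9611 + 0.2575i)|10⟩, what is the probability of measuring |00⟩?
0.01002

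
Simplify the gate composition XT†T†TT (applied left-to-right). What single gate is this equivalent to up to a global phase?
X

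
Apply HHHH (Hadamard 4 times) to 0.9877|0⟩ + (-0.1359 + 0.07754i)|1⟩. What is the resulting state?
0.9877|0⟩ + (-0.1359 + 0.07754i)|1⟩

H² = I, so an even number of Hadamards cancels: H^4 = I and the state is unchanged.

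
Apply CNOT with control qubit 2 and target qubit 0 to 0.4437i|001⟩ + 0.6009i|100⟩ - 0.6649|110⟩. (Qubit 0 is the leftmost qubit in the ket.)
0.6009i|100⟩ + 0.4437i|101⟩ - 0.6649|110⟩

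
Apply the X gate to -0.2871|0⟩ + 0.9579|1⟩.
0.9579|0⟩ - 0.2871|1⟩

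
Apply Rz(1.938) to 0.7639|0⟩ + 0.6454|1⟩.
(0.4325 - 0.6297i)|0⟩ + (0.3654 + 0.532i)|1⟩

Rz(1.938) = [[e^(−iθ/2), 0], [0, e^(iθ/2)]] with e^(±iθ/2) = cos(θ/2) ± i·sin(θ/2); θ = 1.938, cos(θ/2) ≈ 0.566124, sin(θ/2) ≈ 0.82432.
With a = amp(|0⟩) = 0.7639 and b = amp(|1⟩) = 0.6454:
new amp(|0⟩) = (0.566124 - 0.82432i)·a = (0.4325 - 0.6297i)
new amp(|1⟩) = (0.566124 + 0.82432i)·b = (0.3654 + 0.532i)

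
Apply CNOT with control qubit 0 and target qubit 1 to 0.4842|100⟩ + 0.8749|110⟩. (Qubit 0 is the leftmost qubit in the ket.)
0.8749|100⟩ + 0.4842|110⟩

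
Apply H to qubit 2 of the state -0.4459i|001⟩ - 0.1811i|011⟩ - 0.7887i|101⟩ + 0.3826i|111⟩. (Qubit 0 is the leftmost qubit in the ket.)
-0.3153i|000⟩ + 0.3153i|001⟩ - 0.1281i|010⟩ + 0.1281i|011⟩ - 0.5577i|100⟩ + 0.5577i|101⟩ + 0.2705i|110⟩ - 0.2705i|111⟩

H on qubit 2 mixes each pair of kets that differ only in qubit 2: amplitudes (a, b) of (|…0…⟩, |…1…⟩) become ((a + b)/√2, (a − b)/√2). Kets absent from the input have amplitude 0.
(|000⟩, |001⟩): (a, b) = (0, -0.4459i) → (-0.3153i, 0.3153i)
(|010⟩, |011⟩): (a, b) = (0, -0.1811i) → (-0.1281i, 0.1281i)
(|100⟩, |101⟩): (a, b) = (0, -0.7887i) → (-0.5577i, 0.5577i)
(|110⟩, |111⟩): (a, b) = (0, 0.3826i) → (0.2705i, -0.2705i)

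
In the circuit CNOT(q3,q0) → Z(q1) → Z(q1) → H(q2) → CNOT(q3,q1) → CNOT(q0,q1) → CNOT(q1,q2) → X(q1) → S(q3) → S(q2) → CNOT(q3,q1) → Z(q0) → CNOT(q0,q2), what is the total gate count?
13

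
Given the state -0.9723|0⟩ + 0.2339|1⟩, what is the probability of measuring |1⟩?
0.05471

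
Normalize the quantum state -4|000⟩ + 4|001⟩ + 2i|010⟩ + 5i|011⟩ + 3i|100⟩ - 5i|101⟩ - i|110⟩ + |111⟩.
-0.4061|000⟩ + 0.4061|001⟩ + 0.2031i|010⟩ + 0.5077i|011⟩ + 0.3046i|100⟩ - 0.5077i|101⟩ - 0.1015i|110⟩ + 0.1015|111⟩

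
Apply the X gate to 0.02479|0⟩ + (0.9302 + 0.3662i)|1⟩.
(0.9302 + 0.3662i)|0⟩ + 0.02479|1⟩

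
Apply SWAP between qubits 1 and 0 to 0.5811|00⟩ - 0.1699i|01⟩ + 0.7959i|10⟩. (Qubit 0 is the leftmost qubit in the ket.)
0.5811|00⟩ + 0.7959i|01⟩ - 0.1699i|10⟩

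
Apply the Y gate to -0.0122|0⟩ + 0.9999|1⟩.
-0.9999i|0⟩ - 0.0122i|1⟩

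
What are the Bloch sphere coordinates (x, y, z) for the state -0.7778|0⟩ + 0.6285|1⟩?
(-0.9777, 0, 0.21)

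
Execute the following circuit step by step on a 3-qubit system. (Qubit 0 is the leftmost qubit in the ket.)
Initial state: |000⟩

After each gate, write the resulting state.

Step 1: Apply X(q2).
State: |001⟩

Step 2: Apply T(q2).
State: (1/√2 + (1/√2)i)|001⟩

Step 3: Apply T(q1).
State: (1/√2 + (1/√2)i)|001⟩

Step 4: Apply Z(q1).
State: (1/√2 + (1/√2)i)|001⟩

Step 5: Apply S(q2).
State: (-1/√2 + (1/√2)i)|001⟩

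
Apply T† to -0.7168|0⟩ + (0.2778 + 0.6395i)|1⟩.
-0.7168|0⟩ + (0.6486 + 0.2558i)|1⟩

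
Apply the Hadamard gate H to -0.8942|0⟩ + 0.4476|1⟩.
-0.3158|0⟩ - 0.9488|1⟩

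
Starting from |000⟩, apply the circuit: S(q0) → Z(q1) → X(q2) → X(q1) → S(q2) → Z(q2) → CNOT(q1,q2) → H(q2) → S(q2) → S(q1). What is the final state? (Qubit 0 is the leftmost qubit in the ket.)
1/√2|010⟩ + (1/√2)i|011⟩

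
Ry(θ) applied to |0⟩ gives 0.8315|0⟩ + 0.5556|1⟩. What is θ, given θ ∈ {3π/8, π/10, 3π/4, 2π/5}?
3π/8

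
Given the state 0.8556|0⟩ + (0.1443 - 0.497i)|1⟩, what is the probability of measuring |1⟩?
0.2678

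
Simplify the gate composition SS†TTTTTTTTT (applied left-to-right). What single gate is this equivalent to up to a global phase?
T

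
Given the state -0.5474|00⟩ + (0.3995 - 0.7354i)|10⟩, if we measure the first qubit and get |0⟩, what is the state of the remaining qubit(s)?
-|0⟩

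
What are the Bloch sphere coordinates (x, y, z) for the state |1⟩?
(0, 0, -1)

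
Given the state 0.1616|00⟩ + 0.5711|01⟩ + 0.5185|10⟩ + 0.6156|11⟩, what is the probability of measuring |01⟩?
0.3262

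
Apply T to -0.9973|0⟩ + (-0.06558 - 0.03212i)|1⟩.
-0.9973|0⟩ + (-0.02366 - 0.06908i)|1⟩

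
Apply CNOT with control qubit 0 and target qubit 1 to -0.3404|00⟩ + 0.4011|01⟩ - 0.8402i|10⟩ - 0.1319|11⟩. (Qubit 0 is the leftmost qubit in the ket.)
-0.3404|00⟩ + 0.4011|01⟩ - 0.1319|10⟩ - 0.8402i|11⟩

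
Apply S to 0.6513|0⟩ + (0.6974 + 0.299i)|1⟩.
0.6513|0⟩ + (-0.299 + 0.6974i)|1⟩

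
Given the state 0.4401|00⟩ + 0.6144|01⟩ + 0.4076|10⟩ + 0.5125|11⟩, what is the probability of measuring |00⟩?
0.1937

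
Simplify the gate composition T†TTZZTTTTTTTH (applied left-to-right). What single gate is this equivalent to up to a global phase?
H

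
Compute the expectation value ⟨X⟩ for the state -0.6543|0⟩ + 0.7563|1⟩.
-0.9897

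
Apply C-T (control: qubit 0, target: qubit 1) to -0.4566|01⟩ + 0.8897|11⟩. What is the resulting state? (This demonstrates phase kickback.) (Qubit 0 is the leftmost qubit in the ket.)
-0.4566|01⟩ + (0.6291 + 0.6291i)|11⟩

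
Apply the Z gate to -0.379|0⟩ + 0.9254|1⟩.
-0.379|0⟩ - 0.9254|1⟩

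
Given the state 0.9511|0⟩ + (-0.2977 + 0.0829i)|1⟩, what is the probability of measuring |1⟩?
0.0955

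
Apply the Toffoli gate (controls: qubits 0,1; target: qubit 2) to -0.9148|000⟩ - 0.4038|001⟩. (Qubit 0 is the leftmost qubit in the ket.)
-0.9148|000⟩ - 0.4038|001⟩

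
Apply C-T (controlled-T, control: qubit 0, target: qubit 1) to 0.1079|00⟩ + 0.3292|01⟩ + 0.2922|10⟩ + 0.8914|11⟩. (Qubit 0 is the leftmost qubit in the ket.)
0.1079|00⟩ + 0.3292|01⟩ + 0.2922|10⟩ + (0.6303 + 0.6303i)|11⟩

C-T leaves the control-|0⟩ kets |00⟩, |01⟩ unchanged and applies T to qubit 1 on the control-|1⟩ pair (|10⟩, |11⟩).
T = [[1, 0], [0, (1/√2 + (1/√2)i)]].
With a = amp(|10⟩) = 0.2922 and b = amp(|11⟩) = 0.8914:
new amp(|10⟩) = (1)·a = 0.2922
new amp(|11⟩) = (1/√2 + (1/√2)i)·b = (0.6303 + 0.6303i)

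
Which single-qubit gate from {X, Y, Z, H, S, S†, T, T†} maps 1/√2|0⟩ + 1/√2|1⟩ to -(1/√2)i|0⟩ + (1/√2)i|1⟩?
Y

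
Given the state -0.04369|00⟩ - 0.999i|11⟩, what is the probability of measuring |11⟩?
0.998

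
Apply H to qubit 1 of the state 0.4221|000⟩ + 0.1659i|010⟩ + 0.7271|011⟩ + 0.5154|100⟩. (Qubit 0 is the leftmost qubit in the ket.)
(0.2985 + 0.1173i)|000⟩ + 0.5141|001⟩ + (0.2985 - 0.1173i)|010⟩ - 0.5141|011⟩ + 0.3644|100⟩ + 0.3644|110⟩

H on qubit 1 mixes each pair of kets that differ only in qubit 1: amplitudes (a, b) of (|…0…⟩, |…1…⟩) become ((a + b)/√2, (a − b)/√2). Kets absent from the input have amplitude 0.
(|000⟩, |010⟩): (a, b) = (0.4221, 0.1659i) → ((0.2985 + 0.1173i), (0.2985 - 0.1173i))
(|001⟩, |011⟩): (a, b) = (0, 0.7271) → (0.5141, -0.5141)
(|100⟩, |110⟩): (a, b) = (0.5154, 0) → (0.3644, 0.3644)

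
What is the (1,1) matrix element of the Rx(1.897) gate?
0.5829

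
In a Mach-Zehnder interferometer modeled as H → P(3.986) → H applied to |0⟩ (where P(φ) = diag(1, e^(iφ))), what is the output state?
(0.1679 - 0.3738i)|0⟩ + (0.8321 + 0.3738i)|1⟩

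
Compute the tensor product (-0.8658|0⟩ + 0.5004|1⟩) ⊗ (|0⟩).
-0.8658|00⟩ + 0.5004|10⟩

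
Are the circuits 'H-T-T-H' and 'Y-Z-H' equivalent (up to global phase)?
No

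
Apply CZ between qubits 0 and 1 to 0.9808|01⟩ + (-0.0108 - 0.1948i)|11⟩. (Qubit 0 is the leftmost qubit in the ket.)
0.9808|01⟩ + (0.0108 + 0.1948i)|11⟩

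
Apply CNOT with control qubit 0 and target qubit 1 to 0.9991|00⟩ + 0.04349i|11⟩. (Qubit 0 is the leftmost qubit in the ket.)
0.9991|00⟩ + 0.04349i|10⟩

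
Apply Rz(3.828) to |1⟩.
(-0.3365 + 0.9417i)|1⟩

Rz(3.828) = [[e^(−iθ/2), 0], [0, e^(iθ/2)]] with e^(±iθ/2) = cos(θ/2) ± i·sin(θ/2); θ = 3.828, cos(θ/2) ≈ -0.336506, sin(θ/2) ≈ 0.941681.
With a = amp(|0⟩) = 0 and b = amp(|1⟩) = 1:
new amp(|0⟩) = (-0.336506 - 0.941681i)·a = 0
new amp(|1⟩) = (-0.336506 + 0.941681i)·b = (-0.3365 + 0.9417i)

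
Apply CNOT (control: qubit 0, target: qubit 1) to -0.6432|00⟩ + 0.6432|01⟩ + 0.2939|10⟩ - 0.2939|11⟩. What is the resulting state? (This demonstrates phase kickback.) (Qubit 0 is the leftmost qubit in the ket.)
-0.6432|00⟩ + 0.6432|01⟩ - 0.2939|10⟩ + 0.2939|11⟩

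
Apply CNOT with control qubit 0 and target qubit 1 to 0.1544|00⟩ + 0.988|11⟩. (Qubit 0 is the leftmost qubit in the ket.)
0.1544|00⟩ + 0.988|10⟩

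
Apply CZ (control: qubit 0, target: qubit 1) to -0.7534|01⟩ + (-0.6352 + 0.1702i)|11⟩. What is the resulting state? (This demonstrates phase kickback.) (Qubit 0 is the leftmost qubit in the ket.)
-0.7534|01⟩ + (0.6352 - 0.1702i)|11⟩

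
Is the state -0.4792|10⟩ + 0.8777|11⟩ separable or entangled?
Separable

Writing the state as a|00⟩ + b|01⟩ + c|10⟩ + d|11⟩, it is a product state iff ad − bc = 0.
Here (a, b, c, d) = (0, 0, -0.4792, 0.8777): ad − bc = (0)(0.8777) − (0)(-0.4792) = 0, so the state is separable.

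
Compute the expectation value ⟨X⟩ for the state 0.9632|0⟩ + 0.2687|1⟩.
0.5176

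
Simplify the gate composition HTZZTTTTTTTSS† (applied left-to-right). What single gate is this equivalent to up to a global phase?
H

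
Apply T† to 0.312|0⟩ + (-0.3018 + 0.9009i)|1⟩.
0.312|0⟩ + (0.4236 + 0.8504i)|1⟩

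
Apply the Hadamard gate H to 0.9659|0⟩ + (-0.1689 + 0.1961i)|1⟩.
(0.5636 + 0.1387i)|0⟩ + (0.8024 - 0.1387i)|1⟩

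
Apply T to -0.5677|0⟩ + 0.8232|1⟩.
-0.5677|0⟩ + (0.5821 + 0.5821i)|1⟩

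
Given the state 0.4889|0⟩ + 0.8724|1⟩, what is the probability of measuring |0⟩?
0.239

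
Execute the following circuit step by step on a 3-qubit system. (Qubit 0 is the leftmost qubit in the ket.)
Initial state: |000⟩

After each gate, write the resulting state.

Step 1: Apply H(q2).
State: 1/√2|000⟩ + 1/√2|001⟩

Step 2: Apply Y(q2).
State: -(1/√2)i|000⟩ + (1/√2)i|001⟩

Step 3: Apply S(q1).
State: -(1/√2)i|000⟩ + (1/√2)i|001⟩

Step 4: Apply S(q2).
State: -(1/√2)i|000⟩ - 1/√2|001⟩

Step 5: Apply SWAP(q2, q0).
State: -(1/√2)i|000⟩ - 1/√2|100⟩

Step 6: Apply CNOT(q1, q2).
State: -(1/√2)i|000⟩ - 1/√2|100⟩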